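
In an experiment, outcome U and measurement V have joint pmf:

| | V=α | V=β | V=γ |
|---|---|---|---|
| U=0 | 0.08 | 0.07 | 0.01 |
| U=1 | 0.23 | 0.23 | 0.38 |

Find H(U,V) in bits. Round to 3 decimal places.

H(U,V) = −Σ p(x,y)·log₂ p(x,y) over all 6 cells.
  cell (0,α): −0.08·log₂0.08 = 0.2915
  cell (0,β): −0.07·log₂0.07 = 0.2686
  cell (0,γ): −0.01·log₂0.01 = 0.0664
  cell (1,α): −0.23·log₂0.23 = 0.4877
  cell (1,β): −0.23·log₂0.23 = 0.4877
  cell (1,γ): −0.38·log₂0.38 = 0.5305
Sum = 2.132 bits.

2.132 bits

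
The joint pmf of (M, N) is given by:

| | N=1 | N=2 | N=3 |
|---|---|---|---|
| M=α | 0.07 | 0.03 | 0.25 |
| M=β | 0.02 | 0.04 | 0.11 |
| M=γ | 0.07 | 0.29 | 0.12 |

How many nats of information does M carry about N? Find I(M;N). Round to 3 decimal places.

Marginals: p(M) = (0.3500, 0.1700, 0.4800), p(N) = (0.1600, 0.3600, 0.4800).
I(M;N) = Σ p(x,y)·ln[p(x,y)/(p(x)p(y))].
  (α,1): 0.07·ln(1.2500) = 0.0156
  (α,2): 0.03·ln(0.2381) = -0.0431
  (α,3): 0.25·ln(1.4881) = 0.0994
  (β,1): 0.02·ln(0.7353) = -0.0061
  (β,2): 0.04·ln(0.6536) = -0.0170
  (β,3): 0.11·ln(1.3480) = 0.0329
  (γ,1): 0.07·ln(0.9115) = -0.0065
  (γ,2): 0.29·ln(1.6782) = 0.1501
  (γ,3): 0.12·ln(0.5208) = -0.0783
Sum = 0.147 nats.

0.147 nats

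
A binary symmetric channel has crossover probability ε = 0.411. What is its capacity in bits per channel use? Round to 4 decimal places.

Binary symmetric channel: C = 1 − h₂(ε) where h₂ is the binary entropy function.
h₂(0.411) = −0.411·log₂0.411 − 0.589·log₂0.589 = 0.9770.
C = 1 − 0.9770 = 0.0230 bits per channel use.

0.0230 bits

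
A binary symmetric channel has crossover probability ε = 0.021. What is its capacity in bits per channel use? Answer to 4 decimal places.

Binary symmetric channel: C = 1 − h₂(ε) where h₂ is the binary entropy function.
h₂(0.021) = −0.021·log₂0.021 − 0.979·log₂0.979 = 0.1470.
C = 1 − 0.1470 = 0.8530 bits per channel use.

0.8530 bits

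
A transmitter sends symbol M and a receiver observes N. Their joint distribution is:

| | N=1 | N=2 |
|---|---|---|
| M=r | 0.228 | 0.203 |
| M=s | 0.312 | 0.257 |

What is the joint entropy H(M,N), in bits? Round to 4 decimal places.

H(M,N) = −Σ p(x,y)·log₂ p(x,y) over all 4 cells.
  cell (r,1): −0.228·log₂0.228 = 0.48630
  cell (r,2): −0.203·log₂0.203 = 0.46699
  cell (s,1): −0.312·log₂0.312 = 0.52428
  cell (s,2): −0.257·log₂0.257 = 0.50376
Sum = 1.9813 bits.

1.9813 bits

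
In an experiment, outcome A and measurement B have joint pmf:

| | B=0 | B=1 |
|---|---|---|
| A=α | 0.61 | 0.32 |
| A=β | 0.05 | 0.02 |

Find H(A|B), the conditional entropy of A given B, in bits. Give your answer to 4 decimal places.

0.3652 bits

Marginals: p(A) = (0.9300, 0.0700), p(B) = (0.6600, 0.3400).
H(A|B) = Σ p(B) · H(A|B=·).
  B=0: p=0.6600, H(A|B=0) = 0.3871
  B=1: p=0.3400, H(A|B=1) = 0.3228
Weighted sum = 0.3652 bits.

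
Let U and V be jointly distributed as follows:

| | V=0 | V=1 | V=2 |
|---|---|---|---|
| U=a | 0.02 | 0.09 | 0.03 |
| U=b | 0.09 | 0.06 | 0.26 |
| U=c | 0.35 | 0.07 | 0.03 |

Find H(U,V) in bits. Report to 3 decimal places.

2.589 bits

H(U,V) = −Σ p(x,y)·log₂ p(x,y) over all 9 cells.
  cell (a,0): −0.02·log₂0.02 = 0.1129
  cell (a,1): −0.09·log₂0.09 = 0.3127
  cell (a,2): −0.03·log₂0.03 = 0.1518
  cell (b,0): −0.09·log₂0.09 = 0.3127
  cell (b,1): −0.06·log₂0.06 = 0.2435
  cell (b,2): −0.26·log₂0.26 = 0.5053
  cell (c,0): −0.35·log₂0.35 = 0.5301
  cell (c,1): −0.07·log₂0.07 = 0.2686
  cell (c,2): −0.03·log₂0.03 = 0.1518
Sum = 2.589 bits.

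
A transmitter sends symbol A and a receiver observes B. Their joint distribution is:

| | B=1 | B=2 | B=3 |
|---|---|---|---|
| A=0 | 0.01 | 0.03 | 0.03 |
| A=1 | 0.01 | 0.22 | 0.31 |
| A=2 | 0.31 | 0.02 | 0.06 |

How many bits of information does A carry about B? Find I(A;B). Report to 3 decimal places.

0.524 bits

Marginals: p(A) = (0.0700, 0.5400, 0.3900), p(B) = (0.3300, 0.2700, 0.4000).
I(A;B) = Σ p(x,y)·log₂[p(x,y)/(p(x)p(y))].
  (0,1): 0.01·log₂(0.4329) = -0.0121
  (0,2): 0.03·log₂(1.5873) = 0.0200
  (0,3): 0.03·log₂(1.0714) = 0.0030
  (1,1): 0.01·log₂(0.0561) = -0.0416
  (1,2): 0.22·log₂(1.5089) = 0.1306
  (1,3): 0.31·log₂(1.4352) = 0.1616
  (2,1): 0.31·log₂(2.4087) = 0.3932
  (2,2): 0.02·log₂(0.1899) = -0.0479
  (2,3): 0.06·log₂(0.3846) = -0.0827
Sum = 0.524 bits.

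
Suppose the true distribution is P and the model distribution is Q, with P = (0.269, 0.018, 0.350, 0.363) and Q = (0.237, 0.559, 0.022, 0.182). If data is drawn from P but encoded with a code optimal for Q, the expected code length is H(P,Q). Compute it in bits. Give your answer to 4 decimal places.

3.3933 bits

H(P,Q) = −Σ p·log₂ q.
  −0.269·log₂(0.237) = 0.55872
  −0.018·log₂(0.559) = 0.01510
  −0.350·log₂(0.022) = 1.92722
  −0.363·log₂(0.182) = 0.89225
H(P,Q) = 3.3933 bits.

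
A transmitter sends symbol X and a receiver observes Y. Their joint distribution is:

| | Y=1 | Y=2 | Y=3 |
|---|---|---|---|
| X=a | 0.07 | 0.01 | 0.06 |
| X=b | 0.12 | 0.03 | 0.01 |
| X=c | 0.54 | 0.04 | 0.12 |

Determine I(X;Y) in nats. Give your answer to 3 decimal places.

0.043 nats

Marginals: p(X) = (0.1400, 0.1600, 0.7000), p(Y) = (0.7300, 0.0800, 0.1900).
I(X;Y) = H(X) + H(Y) − H(X,Y).
H(X) = 0.8181, H(Y) = 0.7473, H(X,Y) = 1.5226.
I(X;Y) = 0.8181 + 0.7473 − 1.5226 = 0.043 nats.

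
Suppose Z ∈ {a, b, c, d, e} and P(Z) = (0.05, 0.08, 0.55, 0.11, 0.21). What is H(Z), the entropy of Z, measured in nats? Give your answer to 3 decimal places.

1.251 nats

H(Z) = −Σ p·ln p.
  −(0.05)·ln(0.05) = 0.1498
  −(0.08)·ln(0.08) = 0.2021
  −(0.55)·ln(0.55) = 0.3288
  −(0.11)·ln(0.11) = 0.2428
  −(0.21)·ln(0.21) = 0.3277
Sum: 0.1498 + 0.2021 + 0.3288 + 0.2428 + 0.3277 = 1.251 nats.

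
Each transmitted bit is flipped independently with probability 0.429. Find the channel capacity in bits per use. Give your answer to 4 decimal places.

0.0146 bits

Binary symmetric channel: C = 1 − h₂(ε) where h₂ is the binary entropy function.
h₂(0.429) = −0.429·log₂0.429 − 0.571·log₂0.571 = 0.9854.
C = 1 − 0.9854 = 0.0146 bits per channel use.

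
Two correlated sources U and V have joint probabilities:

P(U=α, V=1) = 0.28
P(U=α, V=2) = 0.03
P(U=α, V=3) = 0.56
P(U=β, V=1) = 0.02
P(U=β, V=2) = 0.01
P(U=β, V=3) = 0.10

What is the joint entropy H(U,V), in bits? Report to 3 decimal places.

1.646 bits

H(U,V) = −Σ p(x,y)·log₂ p(x,y) over all 6 cells.
  cell (α,1): −0.28·log₂0.28 = 0.5142
  cell (α,2): −0.03·log₂0.03 = 0.1518
  cell (α,3): −0.56·log₂0.56 = 0.4684
  cell (β,1): −0.02·log₂0.02 = 0.1129
  cell (β,2): −0.01·log₂0.01 = 0.0664
  cell (β,3): −0.10·log₂0.10 = 0.3322
Sum = 1.646 bits.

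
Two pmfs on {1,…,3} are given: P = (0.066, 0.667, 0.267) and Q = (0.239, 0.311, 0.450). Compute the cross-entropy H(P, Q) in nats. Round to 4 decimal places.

H(P,Q) = −Σ p·ln q.
  −0.066·ln(0.239) = 0.09447
  −0.667·ln(0.311) = 0.77903
  −0.267·ln(0.450) = 0.21320
H(P,Q) = 1.0867 nats.

1.0867 nats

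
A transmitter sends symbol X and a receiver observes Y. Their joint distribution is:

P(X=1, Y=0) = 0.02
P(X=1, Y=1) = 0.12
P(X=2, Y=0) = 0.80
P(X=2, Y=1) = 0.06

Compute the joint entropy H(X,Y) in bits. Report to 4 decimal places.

0.9810 bits

H(X,Y) = −Σ p(x,y)·log₂ p(x,y) over all 4 cells.
  cell (1,0): −0.02·log₂0.02 = 0.11288
  cell (1,1): −0.12·log₂0.12 = 0.36707
  cell (2,0): −0.80·log₂0.80 = 0.25754
  cell (2,1): −0.06·log₂0.06 = 0.24353
Sum = 0.9810 bits.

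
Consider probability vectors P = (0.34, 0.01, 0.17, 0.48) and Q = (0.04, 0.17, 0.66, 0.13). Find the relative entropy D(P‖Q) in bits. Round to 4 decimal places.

D(P‖Q) = Σ p·log₂(p/q).
  0.34·log₂(0.34/0.04) = 1.04974
  0.01·log₂(0.01/0.17) = -0.04087
  0.17·log₂(0.17/0.66) = -0.33268
  0.48·log₂(0.48/0.13) = 0.90457
D(P‖Q) = 1.5808 bits.

1.5808 bits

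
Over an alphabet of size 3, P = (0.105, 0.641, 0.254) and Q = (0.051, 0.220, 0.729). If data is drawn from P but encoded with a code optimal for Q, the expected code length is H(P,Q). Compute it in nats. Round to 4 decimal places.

H(P,Q) = −Σ p·ln q.
  −0.105·ln(0.051) = 0.31247
  −0.641·ln(0.220) = 0.97056
  −0.254·ln(0.729) = 0.08028
H(P,Q) = 1.3633 nats.

1.3633 nats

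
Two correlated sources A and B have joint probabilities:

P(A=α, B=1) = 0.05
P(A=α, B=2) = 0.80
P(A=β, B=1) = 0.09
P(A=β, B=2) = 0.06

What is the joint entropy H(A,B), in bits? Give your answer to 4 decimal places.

1.0298 bits

H(A,B) = −Σ p(x,y)·log₂ p(x,y) over all 4 cells.
  cell (α,1): −0.05·log₂0.05 = 0.21610
  cell (α,2): −0.80·log₂0.80 = 0.25754
  cell (β,1): −0.09·log₂0.09 = 0.31265
  cell (β,2): −0.06·log₂0.06 = 0.24353
Sum = 1.0298 bits.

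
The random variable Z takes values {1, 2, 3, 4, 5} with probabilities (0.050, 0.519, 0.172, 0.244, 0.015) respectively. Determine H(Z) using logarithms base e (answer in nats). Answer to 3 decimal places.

H(Z) = −Σ p·ln p.
  −(0.050)·ln(0.050) = 0.1498
  −(0.519)·ln(0.519) = 0.3404
  −(0.172)·ln(0.172) = 0.3028
  −(0.244)·ln(0.244) = 0.3442
  −(0.015)·ln(0.015) = 0.0630
Sum: 0.1498 + 0.3404 + 0.3028 + 0.3442 + 0.0630 = 1.200 nats.

1.200 nats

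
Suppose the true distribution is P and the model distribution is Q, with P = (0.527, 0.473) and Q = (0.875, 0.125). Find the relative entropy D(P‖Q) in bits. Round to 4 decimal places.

0.5226 bits

D(P‖Q) = Σ p·log₂(p/q).
  0.527·log₂(0.527/0.875) = -0.38549
  0.473·log₂(0.473/0.125) = 0.90812
D(P‖Q) = 0.5226 bits.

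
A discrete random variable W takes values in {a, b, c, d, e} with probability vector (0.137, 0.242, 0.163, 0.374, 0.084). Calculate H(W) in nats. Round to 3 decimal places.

1.487 nats

H(W) = −Σ p·ln p.
  −(0.137)·ln(0.137) = 0.2723
  −(0.242)·ln(0.242) = 0.3434
  −(0.163)·ln(0.163) = 0.2957
  −(0.374)·ln(0.374) = 0.3678
  −(0.084)·ln(0.084) = 0.2081
Sum: 0.2723 + 0.3434 + 0.2957 + 0.3678 + 0.2081 = 1.487 nats.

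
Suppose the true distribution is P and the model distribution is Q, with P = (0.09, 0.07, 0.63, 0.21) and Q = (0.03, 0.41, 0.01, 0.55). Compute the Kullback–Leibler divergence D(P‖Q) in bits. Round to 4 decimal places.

D(P‖Q) = Σ p·log₂(p/q).
  0.09·log₂(0.09/0.03) = 0.14265
  0.07·log₂(0.07/0.41) = -0.17851
  0.63·log₂(0.63/0.01) = 3.76569
  0.21·log₂(0.21/0.55) = -0.29170
D(P‖Q) = 3.4381 bits.

3.4381 bits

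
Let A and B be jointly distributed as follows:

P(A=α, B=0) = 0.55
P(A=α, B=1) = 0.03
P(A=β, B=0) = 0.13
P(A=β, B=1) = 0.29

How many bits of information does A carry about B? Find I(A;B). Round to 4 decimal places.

Marginals: p(A) = (0.5800, 0.4200), p(B) = (0.6800, 0.3200).
I(A;B) = Σ p(x,y)·log₂[p(x,y)/(p(x)p(y))].
  (α,0): 0.55·log₂(1.3945) = 0.26387
  (α,1): 0.03·log₂(0.1616) = -0.07887
  (β,0): 0.13·log₂(0.4552) = -0.14761
  (β,1): 0.29·log₂(2.1577) = 0.32176
Sum = 0.3591 bits.

0.3591 bits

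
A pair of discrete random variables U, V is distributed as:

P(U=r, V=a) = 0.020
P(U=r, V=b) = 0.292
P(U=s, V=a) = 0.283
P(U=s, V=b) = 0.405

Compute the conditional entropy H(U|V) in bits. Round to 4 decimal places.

Marginals: p(U) = (0.3120, 0.6880), p(V) = (0.3030, 0.6970).
H(U|V) = Σ p(V) · H(U|V=·).
  V=a: p=0.3030, H(U|V=a) = 0.3508
  V=b: p=0.6970, H(U|V=b) = 0.9810
Weighted sum = 0.7900 bits.

0.7900 bits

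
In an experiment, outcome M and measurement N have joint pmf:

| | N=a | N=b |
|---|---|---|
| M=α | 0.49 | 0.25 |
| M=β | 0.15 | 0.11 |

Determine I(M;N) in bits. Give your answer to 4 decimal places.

0.0043 bits

Marginals: p(M) = (0.7400, 0.2600), p(N) = (0.6400, 0.3600).
I(M;N) = Σ p(x,y)·log₂[p(x,y)/(p(x)p(y))].
  (α,a): 0.49·log₂(1.0346) = 0.02407
  (α,b): 0.25·log₂(0.9384) = -0.02292
  (β,a): 0.15·log₂(0.9014) = -0.02245
  (β,b): 0.11·log₂(1.1752) = 0.02562
Sum = 0.0043 bits.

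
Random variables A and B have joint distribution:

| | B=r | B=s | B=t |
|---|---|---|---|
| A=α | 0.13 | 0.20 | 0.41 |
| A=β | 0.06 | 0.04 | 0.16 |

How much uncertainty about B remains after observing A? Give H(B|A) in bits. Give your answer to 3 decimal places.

1.400 bits

Marginals: p(A) = (0.7400, 0.2600), p(B) = (0.1900, 0.2400, 0.5700).
H(B|A) = Σ p(A) · H(B|A=·).
  A=α: p=0.7400, H(B|A=α) = 1.4229
  A=β: p=0.2600, H(B|A=β) = 1.3347
Weighted sum = 1.400 bits.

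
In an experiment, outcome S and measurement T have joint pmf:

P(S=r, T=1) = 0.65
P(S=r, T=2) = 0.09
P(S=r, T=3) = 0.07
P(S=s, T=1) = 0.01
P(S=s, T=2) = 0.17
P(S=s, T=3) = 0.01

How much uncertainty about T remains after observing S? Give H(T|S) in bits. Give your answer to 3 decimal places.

0.851 bits

Marginals: p(S) = (0.8100, 0.1900), p(T) = (0.6600, 0.2600, 0.0800).
H(T|S) = Σ p(S) · H(T|S=·).
  S=r: p=0.8100, H(T|S=r) = 0.9123
  S=s: p=0.1900, H(T|S=s) = 0.5907
Weighted sum = 0.851 bits.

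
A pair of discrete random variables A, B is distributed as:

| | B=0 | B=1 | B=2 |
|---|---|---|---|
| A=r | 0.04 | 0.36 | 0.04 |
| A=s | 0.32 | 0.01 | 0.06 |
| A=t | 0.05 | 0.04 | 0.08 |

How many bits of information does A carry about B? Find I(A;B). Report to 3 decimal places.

0.554 bits

Marginals: p(A) = (0.4400, 0.3900, 0.1700), p(B) = (0.4100, 0.4100, 0.1800).
I(A;B) = H(A) + H(B) − H(A,B).
H(A) = 1.4855, H(B) = 1.5001, H(A,B) = 2.4315.
I(A;B) = 1.4855 + 1.5001 − 2.4315 = 0.554 bits.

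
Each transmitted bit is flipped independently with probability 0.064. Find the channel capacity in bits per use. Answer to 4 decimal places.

Binary symmetric channel: C = 1 − h₂(ε) where h₂ is the binary entropy function.
h₂(0.064) = −0.064·log₂0.064 − 0.936·log₂0.936 = 0.3431.
C = 1 − 0.3431 = 0.6569 bits per channel use.

0.6569 bits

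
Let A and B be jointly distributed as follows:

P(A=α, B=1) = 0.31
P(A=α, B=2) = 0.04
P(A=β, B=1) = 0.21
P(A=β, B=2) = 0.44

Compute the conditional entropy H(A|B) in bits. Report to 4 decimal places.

0.7047 bits

Chain rule: H(A|B) = H(A,B) − H(B).
Marginals: p(A) = (0.3500, 0.6500), p(B) = (0.5200, 0.4800).
H(A,B) = 1.7035 bits; H(B) = 0.9988 bits.
H(A|B) = 1.7035 − 0.9988 = 0.7047 bits.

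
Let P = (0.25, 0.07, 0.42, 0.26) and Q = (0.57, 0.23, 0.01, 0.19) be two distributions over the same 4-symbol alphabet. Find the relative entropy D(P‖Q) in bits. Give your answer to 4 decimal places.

1.9650 bits

D(P‖Q) = Σ p·log₂(p/q).
  0.25·log₂(0.25/0.57) = -0.29726
  0.07·log₂(0.07/0.23) = -0.12013
  0.42·log₂(0.42/0.01) = 2.26477
  0.26·log₂(0.26/0.19) = 0.11765
D(P‖Q) = 1.9650 bits.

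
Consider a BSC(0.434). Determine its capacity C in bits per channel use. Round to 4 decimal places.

Binary symmetric channel: C = 1 − h₂(ε) where h₂ is the binary entropy function.
h₂(0.434) = −0.434·log₂0.434 − 0.566·log₂0.566 = 0.9874.
C = 1 − 0.9874 = 0.0126 bits per channel use.

0.0126 bits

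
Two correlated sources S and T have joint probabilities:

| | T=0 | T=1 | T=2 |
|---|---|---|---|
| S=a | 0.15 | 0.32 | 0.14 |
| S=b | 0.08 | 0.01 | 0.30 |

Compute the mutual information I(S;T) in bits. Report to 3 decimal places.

0.289 bits

Marginals: p(S) = (0.6100, 0.3900), p(T) = (0.2300, 0.3300, 0.4400).
I(S;T) = Σ p(x,y)·log₂[p(x,y)/(p(x)p(y))].
  (a,0): 0.15·log₂(1.0691) = 0.0145
  (a,1): 0.32·log₂(1.5897) = 0.2140
  (a,2): 0.14·log₂(0.5216) = -0.1315
  (b,0): 0.08·log₂(0.8919) = -0.0132
  (b,1): 0.01·log₂(0.0777) = -0.0369
  (b,2): 0.30·log₂(1.7483) = 0.2418
Sum = 0.289 bits.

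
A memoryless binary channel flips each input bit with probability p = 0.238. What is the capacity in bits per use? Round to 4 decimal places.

Binary symmetric channel: C = 1 − h₂(ε) where h₂ is the binary entropy function.
h₂(0.238) = −0.238·log₂0.238 − 0.762·log₂0.762 = 0.7917.
C = 1 − 0.7917 = 0.2083 bits per channel use.

0.2083 bits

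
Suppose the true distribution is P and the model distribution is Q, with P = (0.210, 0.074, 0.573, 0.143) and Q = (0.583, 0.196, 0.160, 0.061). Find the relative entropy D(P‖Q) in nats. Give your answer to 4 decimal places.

0.5663 nats

D(P‖Q) = Σ p·ln(p/q).
  0.210·ln(0.210/0.583) = -0.21443
  0.074·ln(0.074/0.196) = -0.07208
  0.573·ln(0.573/0.160) = 0.73098
  0.143·ln(0.143/0.061) = 0.12183
D(P‖Q) = 0.5663 nats.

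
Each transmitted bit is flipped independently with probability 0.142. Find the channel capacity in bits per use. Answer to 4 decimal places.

Binary symmetric channel: C = 1 − h₂(ε) where h₂ is the binary entropy function.
h₂(0.142) = −0.142·log₂0.142 − 0.858·log₂0.858 = 0.5895.
C = 1 − 0.5895 = 0.4105 bits per channel use.

0.4105 bits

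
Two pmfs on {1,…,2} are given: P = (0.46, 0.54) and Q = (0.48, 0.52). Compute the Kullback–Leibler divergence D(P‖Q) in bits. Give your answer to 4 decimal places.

0.0012 bits

D(P‖Q) = Σ p·log₂(p/q).
  0.46·log₂(0.46/0.48) = -0.02824
  0.54·log₂(0.54/0.52) = 0.02940
D(P‖Q) = 0.0012 bits.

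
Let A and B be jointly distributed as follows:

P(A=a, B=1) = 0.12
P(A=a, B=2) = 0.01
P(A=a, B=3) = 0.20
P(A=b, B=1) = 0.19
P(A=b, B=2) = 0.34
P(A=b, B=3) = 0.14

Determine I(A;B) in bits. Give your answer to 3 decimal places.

0.219 bits

Marginals: p(A) = (0.3300, 0.6700), p(B) = (0.3100, 0.3500, 0.3400).
I(A;B) = Σ p(x,y)·log₂[p(x,y)/(p(x)p(y))].
  (a,1): 0.12·log₂(1.1730) = 0.0276
  (a,2): 0.01·log₂(0.0866) = -0.0353
  (a,3): 0.20·log₂(1.7825) = 0.1668
  (b,1): 0.19·log₂(0.9148) = -0.0244
  (b,2): 0.34·log₂(1.4499) = 0.1822
  (b,3): 0.14·log₂(0.6146) = -0.0983
Sum = 0.219 bits.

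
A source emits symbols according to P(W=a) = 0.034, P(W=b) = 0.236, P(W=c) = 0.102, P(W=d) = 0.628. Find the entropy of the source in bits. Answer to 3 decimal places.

H(W) = −Σ p·log₂ p.
  −(0.034)·log₂(0.034) = 0.1659
  −(0.236)·log₂(0.236) = 0.4916
  −(0.102)·log₂(0.102) = 0.3359
  −(0.628)·log₂(0.628) = 0.4215
Sum: 0.1659 + 0.4916 + 0.3359 + 0.4215 = 1.415 bits.

1.415 bits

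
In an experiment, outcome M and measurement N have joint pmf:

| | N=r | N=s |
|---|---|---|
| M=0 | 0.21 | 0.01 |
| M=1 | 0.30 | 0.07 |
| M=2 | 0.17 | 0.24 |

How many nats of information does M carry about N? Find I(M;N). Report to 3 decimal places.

Marginals: p(M) = (0.2200, 0.3700, 0.4100), p(N) = (0.6800, 0.3200).
I(M;N) = H(M) + H(N) − H(M,N).
H(M) = 1.0665, H(N) = 0.6269, H(M,N) = 1.5649.
I(M;N) = 1.0665 + 0.6269 − 1.5649 = 0.129 nats.

0.129 nats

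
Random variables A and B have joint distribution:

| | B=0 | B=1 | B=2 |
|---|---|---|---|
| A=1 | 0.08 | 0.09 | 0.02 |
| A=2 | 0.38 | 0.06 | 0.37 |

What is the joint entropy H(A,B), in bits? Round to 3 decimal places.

H(A,B) = −Σ p(x,y)·log₂ p(x,y) over all 6 cells.
  cell (1,0): −0.08·log₂0.08 = 0.2915
  cell (1,1): −0.09·log₂0.09 = 0.3127
  cell (1,2): −0.02·log₂0.02 = 0.1129
  cell (2,0): −0.38·log₂0.38 = 0.5305
  cell (2,1): −0.06·log₂0.06 = 0.2435
  cell (2,2): −0.37·log₂0.37 = 0.5307
Sum = 2.022 bits.

2.022 bits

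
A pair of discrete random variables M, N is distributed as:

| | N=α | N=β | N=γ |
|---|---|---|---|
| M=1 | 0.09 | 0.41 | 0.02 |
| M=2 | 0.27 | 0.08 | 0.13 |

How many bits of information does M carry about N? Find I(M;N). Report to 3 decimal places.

0.307 bits

Marginals: p(M) = (0.5200, 0.4800), p(N) = (0.3600, 0.4900, 0.1500).
I(M;N) = Σ p(x,y)·log₂[p(x,y)/(p(x)p(y))].
  (1,α): 0.09·log₂(0.4808) = -0.0951
  (1,β): 0.41·log₂(1.6091) = 0.2814
  (1,γ): 0.02·log₂(0.2564) = -0.0393
  (2,α): 0.27·log₂(1.5625) = 0.1738
  (2,β): 0.08·log₂(0.3401) = -0.1245
  (2,γ): 0.13·log₂(1.8056) = 0.1108
Sum = 0.307 bits.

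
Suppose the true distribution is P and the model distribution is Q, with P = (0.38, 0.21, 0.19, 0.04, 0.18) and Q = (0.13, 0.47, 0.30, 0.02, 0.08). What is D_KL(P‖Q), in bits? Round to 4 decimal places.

D(P‖Q) = Σ p·log₂(p/q).
  0.38·log₂(0.38/0.13) = 0.58805
  0.21·log₂(0.21/0.47) = -0.24408
  0.19·log₂(0.19/0.30) = -0.12520
  0.04·log₂(0.04/0.02) = 0.04000
  0.18·log₂(0.18/0.08) = 0.21059
D(P‖Q) = 0.4694 bits.

0.4694 bits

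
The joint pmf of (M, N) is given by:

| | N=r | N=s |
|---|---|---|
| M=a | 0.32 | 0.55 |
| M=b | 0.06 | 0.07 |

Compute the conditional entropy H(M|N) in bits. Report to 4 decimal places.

Chain rule: H(M|N) = H(M,N) − H(N).
Marginals: p(M) = (0.8700, 0.1300), p(N) = (0.3800, 0.6200).
H(M,N) = 1.5125 bits; H(N) = 0.9580 bits.
H(M|N) = 1.5125 − 0.9580 = 0.5545 bits.

0.5545 bits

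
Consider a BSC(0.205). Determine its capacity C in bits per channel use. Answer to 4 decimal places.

0.2682 bits

Binary symmetric channel: C = 1 − h₂(ε) where h₂ is the binary entropy function.
h₂(0.205) = −0.205·log₂0.205 − 0.795·log₂0.795 = 0.7318.
C = 1 − 0.7318 = 0.2682 bits per channel use.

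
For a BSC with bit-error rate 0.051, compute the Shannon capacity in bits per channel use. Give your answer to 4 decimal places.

0.7094 bits

Binary symmetric channel: C = 1 − h₂(ε) where h₂ is the binary entropy function.
h₂(0.051) = −0.051·log₂0.051 − 0.949·log₂0.949 = 0.2906.
C = 1 − 0.2906 = 0.7094 bits per channel use.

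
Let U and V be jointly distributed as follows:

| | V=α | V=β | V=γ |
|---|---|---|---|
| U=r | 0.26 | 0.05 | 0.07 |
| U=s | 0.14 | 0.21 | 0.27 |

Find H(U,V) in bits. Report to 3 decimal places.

2.370 bits

H(U,V) = −Σ p(x,y)·log₂ p(x,y) over all 6 cells.
  cell (r,α): −0.26·log₂0.26 = 0.5053
  cell (r,β): −0.05·log₂0.05 = 0.2161
  cell (r,γ): −0.07·log₂0.07 = 0.2686
  cell (s,α): −0.14·log₂0.14 = 0.3971
  cell (s,β): −0.21·log₂0.21 = 0.4728
  cell (s,γ): −0.27·log₂0.27 = 0.5100
Sum = 2.370 bits.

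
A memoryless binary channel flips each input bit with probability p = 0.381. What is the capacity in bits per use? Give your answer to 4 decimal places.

0.0413 bits

Binary symmetric channel: C = 1 − h₂(ε) where h₂ is the binary entropy function.
h₂(0.381) = −0.381·log₂0.381 − 0.619·log₂0.619 = 0.9587.
C = 1 − 0.9587 = 0.0413 bits per channel use.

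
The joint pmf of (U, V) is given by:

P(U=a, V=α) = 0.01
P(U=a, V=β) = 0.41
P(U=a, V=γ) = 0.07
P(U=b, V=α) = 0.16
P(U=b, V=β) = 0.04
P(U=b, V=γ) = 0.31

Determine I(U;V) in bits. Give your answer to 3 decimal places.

0.488 bits

Marginals: p(U) = (0.4900, 0.5100), p(V) = (0.1700, 0.4500, 0.3800).
I(U;V) = Σ p(x,y)·log₂[p(x,y)/(p(x)p(y))].
  (a,α): 0.01·log₂(0.1200) = -0.0306
  (a,β): 0.41·log₂(1.8594) = 0.3669
  (a,γ): 0.07·log₂(0.3759) = -0.0988
  (b,α): 0.16·log₂(1.8454) = 0.1414
  (b,β): 0.04·log₂(0.1743) = -0.1008
  (b,γ): 0.31·log₂(1.5996) = 0.2101
Sum = 0.488 bits.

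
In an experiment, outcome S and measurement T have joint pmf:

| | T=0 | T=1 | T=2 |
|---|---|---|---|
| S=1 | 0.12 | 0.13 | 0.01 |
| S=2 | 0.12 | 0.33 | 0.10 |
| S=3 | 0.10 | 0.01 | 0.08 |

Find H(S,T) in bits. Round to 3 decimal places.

2.733 bits

H(S,T) = −Σ p(x,y)·log₂ p(x,y) over all 9 cells.
  cell (1,0): −0.12·log₂0.12 = 0.3671
  cell (1,1): −0.13·log₂0.13 = 0.3826
  cell (1,2): −0.01·log₂0.01 = 0.0664
  cell (2,0): −0.12·log₂0.12 = 0.3671
  cell (2,1): −0.33·log₂0.33 = 0.5278
  cell (2,2): −0.10·log₂0.10 = 0.3322
  cell (3,0): −0.10·log₂0.10 = 0.3322
  cell (3,1): −0.01·log₂0.01 = 0.0664
  cell (3,2): −0.08·log₂0.08 = 0.2915
Sum = 2.733 bits.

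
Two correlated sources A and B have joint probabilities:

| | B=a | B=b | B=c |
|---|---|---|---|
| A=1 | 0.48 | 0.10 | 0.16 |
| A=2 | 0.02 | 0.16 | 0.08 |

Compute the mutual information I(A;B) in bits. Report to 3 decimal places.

0.235 bits

Marginals: p(A) = (0.7400, 0.2600), p(B) = (0.5000, 0.2600, 0.2400).
I(A;B) = Σ p(x,y)·log₂[p(x,y)/(p(x)p(y))].
  (1,a): 0.48·log₂(1.2973) = 0.1802
  (1,b): 0.10·log₂(0.5198) = -0.0944
  (1,c): 0.16·log₂(0.9009) = -0.0241
  (2,a): 0.02·log₂(0.1538) = -0.0540
  (2,b): 0.16·log₂(2.3669) = 0.1989
  (2,c): 0.08·log₂(1.2821) = 0.0287
Sum = 0.235 bits.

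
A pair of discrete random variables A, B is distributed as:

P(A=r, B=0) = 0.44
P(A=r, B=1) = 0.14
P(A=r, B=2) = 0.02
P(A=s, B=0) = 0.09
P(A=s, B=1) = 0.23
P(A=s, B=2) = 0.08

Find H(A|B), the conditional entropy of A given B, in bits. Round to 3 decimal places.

0.775 bits

Marginals: p(A) = (0.6000, 0.4000), p(B) = (0.5300, 0.3700, 0.1000).
H(A|B) = Σ p(B) · H(A|B=·).
  B=0: p=0.5300, H(A|B=0) = 0.6573
  B=1: p=0.3700, H(A|B=1) = 0.9569
  B=2: p=0.1000, H(A|B=2) = 0.7219
Weighted sum = 0.775 bits.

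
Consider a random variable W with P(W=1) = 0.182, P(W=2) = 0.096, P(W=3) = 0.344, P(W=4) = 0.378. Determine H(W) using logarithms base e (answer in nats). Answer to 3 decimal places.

H(W) = −Σ p·ln p.
  −(0.182)·ln(0.182) = 0.3101
  −(0.096)·ln(0.096) = 0.2250
  −(0.344)·ln(0.344) = 0.3671
  −(0.378)·ln(0.378) = 0.3677
Sum: 0.3101 + 0.2250 + 0.3671 + 0.3677 = 1.270 nats.

1.270 nats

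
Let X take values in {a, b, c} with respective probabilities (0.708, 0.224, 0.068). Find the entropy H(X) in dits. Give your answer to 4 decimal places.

H(X) = −Σ p·log₁₀ p.
  −(0.708)·log₁₀(0.708) = 0.10618
  −(0.224)·log₁₀(0.224) = 0.14554
  −(0.068)·log₁₀(0.068) = 0.07939
Sum: 0.10618 + 0.14554 + 0.07939 = 0.3311 dits.

0.3311 dits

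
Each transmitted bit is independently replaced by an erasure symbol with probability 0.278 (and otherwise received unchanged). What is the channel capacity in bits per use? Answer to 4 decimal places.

0.7220 bits

Binary erasure channel: capacity C = 1 − ε.
C = 1 − 0.278 = 0.7220 bits per channel use.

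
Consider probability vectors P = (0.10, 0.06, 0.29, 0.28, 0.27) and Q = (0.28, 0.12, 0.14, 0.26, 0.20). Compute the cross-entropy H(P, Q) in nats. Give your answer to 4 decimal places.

H(P,Q) = −Σ p·ln q.
  −0.10·ln(0.28) = 0.12730
  −0.06·ln(0.12) = 0.12722
  −0.29·ln(0.14) = 0.57017
  −0.28·ln(0.26) = 0.37718
  −0.27·ln(0.20) = 0.43455
H(P,Q) = 1.6364 nats.

1.6364 nats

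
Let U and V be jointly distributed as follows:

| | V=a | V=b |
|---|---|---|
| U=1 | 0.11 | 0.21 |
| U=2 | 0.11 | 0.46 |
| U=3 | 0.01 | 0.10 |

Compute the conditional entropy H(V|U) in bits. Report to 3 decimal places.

Chain rule: H(V|U) = H(U,V) − H(U).
Marginals: p(U) = (0.3200, 0.5700, 0.1100), p(V) = (0.2300, 0.7700).
H(U,V) = 2.0874 bits; H(U) = 1.3386 bits.
H(V|U) = 2.0874 − 1.3386 = 0.749 bits.

0.749 bits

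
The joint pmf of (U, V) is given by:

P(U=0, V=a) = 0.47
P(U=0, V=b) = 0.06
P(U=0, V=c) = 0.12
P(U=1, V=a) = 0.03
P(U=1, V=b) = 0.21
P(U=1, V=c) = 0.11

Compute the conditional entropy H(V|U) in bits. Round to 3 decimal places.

Marginals: p(U) = (0.6500, 0.3500), p(V) = (0.5000, 0.2700, 0.2300).
H(V|U) = Σ p(U) · H(V|U=·).
  U=0: p=0.6500, H(V|U=0) = 1.1055
  U=1: p=0.3500, H(V|U=1) = 1.2708
Weighted sum = 1.163 bits.

1.163 bits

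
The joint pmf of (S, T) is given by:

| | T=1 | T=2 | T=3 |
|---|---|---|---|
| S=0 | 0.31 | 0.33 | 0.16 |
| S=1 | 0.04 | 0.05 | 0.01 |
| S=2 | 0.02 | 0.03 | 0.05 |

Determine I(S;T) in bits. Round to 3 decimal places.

Marginals: p(S) = (0.8000, 0.1000, 0.1000), p(T) = (0.3700, 0.4100, 0.2200).
I(S;T) = H(S) + H(T) − H(S,T).
H(S) = 0.9219, H(T) = 1.5387, H(S,T) = 2.4237.
I(S;T) = 0.9219 + 1.5387 − 2.4237 = 0.037 bits.

0.037 bits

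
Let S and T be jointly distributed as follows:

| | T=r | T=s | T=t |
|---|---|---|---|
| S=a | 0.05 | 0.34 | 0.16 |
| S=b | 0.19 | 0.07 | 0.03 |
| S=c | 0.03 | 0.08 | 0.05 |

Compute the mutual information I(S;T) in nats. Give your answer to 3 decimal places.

0.153 nats

Marginals: p(S) = (0.5500, 0.2900, 0.1600), p(T) = (0.2700, 0.4900, 0.2400).
I(S;T) = Σ p(x,y)·ln[p(x,y)/(p(x)p(y))].
  (a,r): 0.05·ln(0.3367) = -0.0544
  (a,s): 0.34·ln(1.2616) = 0.0790
  (a,t): 0.16·ln(1.2121) = 0.0308
  (b,r): 0.19·ln(2.4266) = 0.1684
  (b,s): 0.07·ln(0.4926) = -0.0496
  (b,t): 0.03·ln(0.4310) = -0.0252
  (c,r): 0.03·ln(0.6944) = -0.0109
  (c,s): 0.08·ln(1.0204) = 0.0016
  (c,t): 0.05·ln(1.3021) = 0.0132
Sum = 0.153 nats.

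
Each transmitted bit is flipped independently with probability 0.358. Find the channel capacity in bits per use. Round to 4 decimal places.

0.0590 bits

Binary symmetric channel: C = 1 − h₂(ε) where h₂ is the binary entropy function.
h₂(0.358) = −0.358·log₂0.358 − 0.642·log₂0.642 = 0.9410.
C = 1 − 0.9410 = 0.0590 bits per channel use.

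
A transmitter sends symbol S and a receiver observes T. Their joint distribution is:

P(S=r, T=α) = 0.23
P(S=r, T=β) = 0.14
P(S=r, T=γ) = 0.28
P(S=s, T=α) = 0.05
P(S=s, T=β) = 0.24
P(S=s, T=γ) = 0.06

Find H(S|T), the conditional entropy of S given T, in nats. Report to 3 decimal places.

0.540 nats

Marginals: p(S) = (0.6500, 0.3500), p(T) = (0.2800, 0.3800, 0.3400).
H(S|T) = Σ p(T) · H(S|T=·).
  T=α: p=0.2800, H(S|T=α) = 0.4692
  T=β: p=0.3800, H(S|T=β) = 0.6581
  T=γ: p=0.3400, H(S|T=γ) = 0.4660
Weighted sum = 0.540 nats.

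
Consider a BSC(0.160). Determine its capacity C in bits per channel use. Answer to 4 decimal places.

Binary symmetric channel: C = 1 − h₂(ε) where h₂ is the binary entropy function.
h₂(0.160) = −0.160·log₂0.160 − 0.840·log₂0.840 = 0.6343.
C = 1 − 0.6343 = 0.3657 bits per channel use.

0.3657 bits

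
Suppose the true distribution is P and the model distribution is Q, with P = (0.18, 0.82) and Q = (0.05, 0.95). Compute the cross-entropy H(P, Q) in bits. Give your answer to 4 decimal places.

0.8386 bits

H(P,Q) = −Σ p·log₂ q.
  −0.18·log₂(0.05) = 0.77795
  −0.82·log₂(0.95) = 0.06068
H(P,Q) = 0.8386 bits.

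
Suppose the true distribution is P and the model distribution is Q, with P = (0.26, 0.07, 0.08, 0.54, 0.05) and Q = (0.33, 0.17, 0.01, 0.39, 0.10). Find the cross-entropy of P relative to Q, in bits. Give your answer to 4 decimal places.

2.0260 bits

H(P,Q) = −Σ p·log₂ q.
  −0.26·log₂(0.33) = 0.41586
  −0.07·log₂(0.17) = 0.17895
  −0.08·log₂(0.01) = 0.53151
  −0.54·log₂(0.39) = 0.73357
  −0.05·log₂(0.10) = 0.16610
H(P,Q) = 2.0260 bits.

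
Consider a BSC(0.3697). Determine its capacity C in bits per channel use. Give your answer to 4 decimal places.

Binary symmetric channel: C = 1 − h₂(ε) where h₂ is the binary entropy function.
h₂(0.3697) = −0.3697·log₂0.3697 − 0.6303·log₂0.6303 = 0.9504.
C = 1 − 0.9504 = 0.0496 bits per channel use.

0.0496 bits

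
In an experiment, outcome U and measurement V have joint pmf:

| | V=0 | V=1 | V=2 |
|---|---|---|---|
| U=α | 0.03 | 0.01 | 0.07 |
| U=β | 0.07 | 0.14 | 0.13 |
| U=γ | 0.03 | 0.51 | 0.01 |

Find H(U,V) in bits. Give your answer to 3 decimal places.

2.249 bits

H(U,V) = −Σ p(x,y)·log₂ p(x,y) over all 9 cells.
  cell (α,0): −0.03·log₂0.03 = 0.1518
  cell (α,1): −0.01·log₂0.01 = 0.0664
  cell (α,2): −0.07·log₂0.07 = 0.2686
  cell (β,0): −0.07·log₂0.07 = 0.2686
  cell (β,1): −0.14·log₂0.14 = 0.3971
  cell (β,2): −0.13·log₂0.13 = 0.3826
  cell (γ,0): −0.03·log₂0.03 = 0.1518
  cell (γ,1): −0.51·log₂0.51 = 0.4954
  cell (γ,2): −0.01·log₂0.01 = 0.0664
Sum = 2.249 bits.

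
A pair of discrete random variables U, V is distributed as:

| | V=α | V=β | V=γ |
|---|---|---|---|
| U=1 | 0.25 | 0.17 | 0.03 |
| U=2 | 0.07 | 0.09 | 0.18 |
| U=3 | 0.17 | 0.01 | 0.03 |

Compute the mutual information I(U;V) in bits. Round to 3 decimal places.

0.263 bits

Marginals: p(U) = (0.4500, 0.3400, 0.2100), p(V) = (0.4900, 0.2700, 0.2400).
I(U;V) = H(U) + H(V) − H(U,V).
H(U) = 1.5204, H(V) = 1.5084, H(U,V) = 2.7657.
I(U;V) = 1.5204 + 1.5084 − 2.7657 = 0.263 bits.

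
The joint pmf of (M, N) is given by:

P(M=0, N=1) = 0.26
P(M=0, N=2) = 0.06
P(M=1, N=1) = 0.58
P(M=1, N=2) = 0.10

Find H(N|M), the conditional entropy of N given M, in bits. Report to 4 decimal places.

Chain rule: H(N|M) = H(M,N) − H(M).
Marginals: p(M) = (0.3200, 0.6800), p(N) = (0.8400, 0.1600).
H(M,N) = 1.5368 bits; H(M) = 0.9044 bits.
H(N|M) = 1.5368 − 0.9044 = 0.6324 bits.

0.6324 bits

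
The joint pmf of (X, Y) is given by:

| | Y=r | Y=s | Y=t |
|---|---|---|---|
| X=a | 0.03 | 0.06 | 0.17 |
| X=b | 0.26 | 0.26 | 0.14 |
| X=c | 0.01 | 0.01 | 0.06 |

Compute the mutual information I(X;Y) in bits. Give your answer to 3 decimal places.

Marginals: p(X) = (0.2600, 0.6600, 0.0800), p(Y) = (0.3000, 0.3300, 0.3700).
I(X;Y) = Σ p(x,y)·log₂[p(x,y)/(p(x)p(y))].
  (a,r): 0.03·log₂(0.3846) = -0.0414
  (a,s): 0.06·log₂(0.6993) = -0.0310
  (a,t): 0.17·log₂(1.7672) = 0.1396
  (b,r): 0.26·log₂(1.3131) = 0.1022
  (b,s): 0.26·log₂(1.1938) = 0.0664
  (b,t): 0.14·log₂(0.5733) = -0.1124
  (c,r): 0.01·log₂(0.4167) = -0.0126
  (c,s): 0.01·log₂(0.3788) = -0.0140
  (c,t): 0.06·log₂(2.0270) = 0.0612
Sum = 0.158 bits.

0.158 bits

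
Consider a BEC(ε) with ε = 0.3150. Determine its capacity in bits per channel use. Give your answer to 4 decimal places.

Binary erasure channel: capacity C = 1 − ε.
C = 1 − 0.3150 = 0.6850 bits per channel use.

0.6850 bits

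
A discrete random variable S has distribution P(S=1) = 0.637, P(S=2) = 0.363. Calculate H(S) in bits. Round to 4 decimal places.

0.9451 bits

H(S) = −Σ p·log₂ p.
  −(0.637)·log₂(0.637) = 0.41445
  −(0.363)·log₂(0.363) = 0.53069
Sum: 0.41445 + 0.53069 = 0.9451 bits.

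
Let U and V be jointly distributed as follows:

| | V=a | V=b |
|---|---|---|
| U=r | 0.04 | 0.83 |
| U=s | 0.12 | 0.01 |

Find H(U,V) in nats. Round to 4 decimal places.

0.5839 nats

H(U,V) = −Σ p(x,y)·ln p(x,y) over all 4 cells.
  cell (r,a): −0.04·ln0.04 = 0.12876
  cell (r,b): −0.83·ln0.83 = 0.15465
  cell (s,a): −0.12·ln0.12 = 0.25443
  cell (s,b): −0.01·ln0.01 = 0.04605
Sum = 0.5839 nats.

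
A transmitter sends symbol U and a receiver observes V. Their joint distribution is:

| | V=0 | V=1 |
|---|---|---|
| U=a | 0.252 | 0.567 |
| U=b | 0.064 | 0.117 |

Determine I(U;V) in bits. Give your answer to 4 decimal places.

0.0010 bits

Marginals: p(U) = (0.8190, 0.1810), p(V) = (0.3160, 0.6840).
I(U;V) = Σ p(x,y)·log₂[p(x,y)/(p(x)p(y))].
  (a,0): 0.252·log₂(0.9737) = -0.00969
  (a,1): 0.567·log₂(1.0121) = 0.00988
  (b,0): 0.064·log₂(1.1190) = 0.01038
  (b,1): 0.117·log₂(0.9450) = -0.00954
Sum = 0.0010 bits.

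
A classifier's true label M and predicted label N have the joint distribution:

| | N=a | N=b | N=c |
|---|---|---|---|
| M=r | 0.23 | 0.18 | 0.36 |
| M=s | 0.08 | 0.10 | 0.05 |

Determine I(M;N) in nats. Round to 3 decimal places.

0.028 nats

Marginals: p(M) = (0.7700, 0.2300), p(N) = (0.3100, 0.2800, 0.4100).
I(M;N) = Σ p(x,y)·ln[p(x,y)/(p(x)p(y))].
  (r,a): 0.23·ln(0.9636) = -0.0085
  (r,b): 0.18·ln(0.8349) = -0.0325
  (r,c): 0.36·ln(1.1403) = 0.0473
  (s,a): 0.08·ln(1.1220) = 0.0092
  (s,b): 0.10·ln(1.5528) = 0.0440
  (s,c): 0.05·ln(0.5302) = -0.0317
Sum = 0.028 nats.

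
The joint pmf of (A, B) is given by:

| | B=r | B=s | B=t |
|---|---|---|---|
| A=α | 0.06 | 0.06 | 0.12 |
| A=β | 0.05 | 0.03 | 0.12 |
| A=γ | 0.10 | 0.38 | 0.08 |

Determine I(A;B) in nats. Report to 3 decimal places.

0.135 nats

Marginals: p(A) = (0.2400, 0.2000, 0.5600), p(B) = (0.2100, 0.4700, 0.3200).
I(A;B) = Σ p(x,y)·ln[p(x,y)/(p(x)p(y))].
  (α,r): 0.06·ln(1.1905) = 0.0105
  (α,s): 0.06·ln(0.5319) = -0.0379
  (α,t): 0.12·ln(1.5625) = 0.0536
  (β,r): 0.05·ln(1.1905) = 0.0087
  (β,s): 0.03·ln(0.3191) = -0.0343
  (β,t): 0.12·ln(1.8750) = 0.0754
  (γ,r): 0.10·ln(0.8503) = -0.0162
  (γ,s): 0.38·ln(1.4438) = 0.1396
  (γ,t): 0.08·ln(0.4464) = -0.0645
Sum = 0.135 nats.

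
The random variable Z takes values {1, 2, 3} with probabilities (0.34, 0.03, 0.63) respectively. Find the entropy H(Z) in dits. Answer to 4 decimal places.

H(Z) = −Σ p·log₁₀ p.
  −(0.34)·log₁₀(0.34) = 0.15930
  −(0.03)·log₁₀(0.03) = 0.04569
  −(0.63)·log₁₀(0.63) = 0.12642
Sum: 0.15930 + 0.04569 + 0.12642 = 0.3314 dits.

0.3314 dits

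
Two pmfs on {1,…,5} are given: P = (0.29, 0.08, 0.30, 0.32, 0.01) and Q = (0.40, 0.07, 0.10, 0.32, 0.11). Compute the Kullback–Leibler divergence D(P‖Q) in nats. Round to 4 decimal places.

0.2230 nats

D(P‖Q) = Σ p·ln(p/q).
  0.29·ln(0.29/0.40) = -0.09326
  0.08·ln(0.08/0.07) = 0.01068
  0.30·ln(0.30/0.10) = 0.32958
  0.32·ln(0.32/0.32) = 0.00000
  0.01·ln(0.01/0.11) = -0.02398
D(P‖Q) = 0.2230 nats.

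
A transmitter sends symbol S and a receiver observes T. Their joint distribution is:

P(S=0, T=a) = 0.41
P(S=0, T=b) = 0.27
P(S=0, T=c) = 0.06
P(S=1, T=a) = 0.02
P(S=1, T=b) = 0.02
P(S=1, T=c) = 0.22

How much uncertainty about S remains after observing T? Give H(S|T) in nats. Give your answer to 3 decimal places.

Marginals: p(S) = (0.7400, 0.2600), p(T) = (0.4300, 0.2900, 0.2800).
H(S|T) = Σ p(T) · H(S|T=·).
  T=a: p=0.4300, H(S|T=a) = 0.1881
  T=b: p=0.2900, H(S|T=b) = 0.2510
  T=c: p=0.2800, H(S|T=c) = 0.5196
Weighted sum = 0.299 nats.

0.299 nats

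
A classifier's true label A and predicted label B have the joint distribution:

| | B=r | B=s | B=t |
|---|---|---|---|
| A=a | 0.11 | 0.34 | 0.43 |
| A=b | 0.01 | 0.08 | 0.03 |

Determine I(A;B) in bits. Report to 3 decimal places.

0.025 bits

Marginals: p(A) = (0.8800, 0.1200), p(B) = (0.1200, 0.4200, 0.4600).
I(A;B) = Σ p(x,y)·log₂[p(x,y)/(p(x)p(y))].
  (a,r): 0.11·log₂(1.0417) = 0.0065
  (a,s): 0.34·log₂(0.9199) = -0.0409
  (a,t): 0.43·log₂(1.0623) = 0.0375
  (b,r): 0.01·log₂(0.6944) = -0.0053
  (b,s): 0.08·log₂(1.5873) = 0.0533
  (b,t): 0.03·log₂(0.5435) = -0.0264
Sum = 0.025 bits.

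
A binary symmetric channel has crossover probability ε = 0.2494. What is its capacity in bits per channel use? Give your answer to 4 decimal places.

Binary symmetric channel: C = 1 − h₂(ε) where h₂ is the binary entropy function.
h₂(0.2494) = −0.2494·log₂0.2494 − 0.7506·log₂0.7506 = 0.8103.
C = 1 − 0.8103 = 0.1897 bits per channel use.

0.1897 bits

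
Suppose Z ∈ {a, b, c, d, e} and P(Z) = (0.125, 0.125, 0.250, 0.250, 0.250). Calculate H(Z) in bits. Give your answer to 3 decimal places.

H(Z) = −Σ p·log₂ p.
  −(0.125)·log₂(0.125) = 0.3750
  −(0.125)·log₂(0.125) = 0.3750
  −(0.250)·log₂(0.250) = 0.5000
  −(0.250)·log₂(0.250) = 0.5000
  −(0.250)·log₂(0.250) = 0.5000
Sum: 0.3750 + 0.3750 + 0.5000 + 0.5000 + 0.5000 = 2.250 bits.

2.250 bits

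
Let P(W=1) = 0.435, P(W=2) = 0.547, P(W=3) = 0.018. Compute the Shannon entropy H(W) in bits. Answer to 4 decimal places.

1.1028 bits

H(W) = −Σ p·log₂ p.
  −(0.435)·log₂(0.435) = 0.52240
  −(0.547)·log₂(0.547) = 0.47610
  −(0.018)·log₂(0.018) = 0.10433
Sum: 0.52240 + 0.47610 + 0.10433 = 1.1028 bits.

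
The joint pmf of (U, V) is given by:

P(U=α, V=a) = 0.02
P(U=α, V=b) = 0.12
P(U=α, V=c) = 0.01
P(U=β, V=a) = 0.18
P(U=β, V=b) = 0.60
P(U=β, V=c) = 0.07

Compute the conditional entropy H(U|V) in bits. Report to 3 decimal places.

Marginals: p(U) = (0.1500, 0.8500), p(V) = (0.2000, 0.7200, 0.0800).
H(U|V) = Σ p(V) · H(U|V=·).
  V=a: p=0.2000, H(U|V=a) = 0.4690
  V=b: p=0.7200, H(U|V=b) = 0.6500
  V=c: p=0.0800, H(U|V=c) = 0.5436
Weighted sum = 0.605 bits.

0.605 bits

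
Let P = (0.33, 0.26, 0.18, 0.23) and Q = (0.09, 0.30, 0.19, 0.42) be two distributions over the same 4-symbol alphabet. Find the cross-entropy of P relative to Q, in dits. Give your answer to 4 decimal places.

H(P,Q) = −Σ p·log₁₀ q.
  −0.33·log₁₀(0.09) = 0.34510
  −0.26·log₁₀(0.30) = 0.13595
  −0.18·log₁₀(0.19) = 0.12982
  −0.23·log₁₀(0.42) = 0.08665
H(P,Q) = 0.6975 dits.

0.6975 dits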